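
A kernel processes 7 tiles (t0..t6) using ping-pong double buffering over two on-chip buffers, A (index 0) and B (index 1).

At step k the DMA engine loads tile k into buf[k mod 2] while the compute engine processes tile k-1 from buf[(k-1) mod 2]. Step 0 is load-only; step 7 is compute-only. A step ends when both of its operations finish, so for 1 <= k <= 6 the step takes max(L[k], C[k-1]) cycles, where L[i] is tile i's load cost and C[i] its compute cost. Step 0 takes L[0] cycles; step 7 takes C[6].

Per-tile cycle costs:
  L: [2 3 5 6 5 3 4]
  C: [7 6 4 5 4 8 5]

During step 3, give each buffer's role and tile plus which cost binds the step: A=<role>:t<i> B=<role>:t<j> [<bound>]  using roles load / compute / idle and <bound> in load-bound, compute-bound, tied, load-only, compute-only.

[0] DMA t0→A (2c) ∥ CU idle ⇒ 2c, clock 2
[1] DMA t1→B (3c) ∥ CU A:t0 (7c) ⇒ 7c, clock 9
[2] DMA t2→A (5c) ∥ CU B:t1 (6c) ⇒ 6c, clock 15
[3] DMA t3→B (6c) ∥ CU A:t2 (4c) ⇒ 6c, clock 21
[4] DMA t4→A (5c) ∥ CU B:t3 (5c) ⇒ 5c, clock 26
[5] DMA t5→B (3c) ∥ CU A:t4 (4c) ⇒ 4c, clock 30
[6] DMA t6→A (4c) ∥ CU B:t5 (8c) ⇒ 8c, clock 38
[7] DMA idle ∥ CU A:t6 (5c) ⇒ 5c, clock 43

step 3: A=compute:t2 B=load:t3 [load-bound]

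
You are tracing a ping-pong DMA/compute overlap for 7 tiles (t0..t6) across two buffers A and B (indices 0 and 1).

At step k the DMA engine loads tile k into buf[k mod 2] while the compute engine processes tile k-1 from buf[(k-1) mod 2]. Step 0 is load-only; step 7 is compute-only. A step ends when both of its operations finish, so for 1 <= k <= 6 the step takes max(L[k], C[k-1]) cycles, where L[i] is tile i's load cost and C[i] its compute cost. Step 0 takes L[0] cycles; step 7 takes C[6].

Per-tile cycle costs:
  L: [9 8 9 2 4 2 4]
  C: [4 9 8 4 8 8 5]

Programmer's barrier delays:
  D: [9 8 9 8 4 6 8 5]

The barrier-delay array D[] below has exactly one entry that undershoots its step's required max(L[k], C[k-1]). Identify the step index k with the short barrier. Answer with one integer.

hazard at step 5

step 0: need L[0]=9 = 9; D[0]=9 ok
step 1: need max(L[1]=8,C[0]=4) = 8; D[1]=8 ok
step 2: need max(L[2]=9,C[1]=9) = 9; D[2]=9 ok
step 3: need max(L[3]=2,C[2]=8) = 8; D[3]=8 ok
step 4: need max(L[4]=4,C[3]=4) = 4; D[4]=4 ok
step 5: need max(L[5]=2,C[4]=8) = 8; D[5]=6 SHORT
step 6: need max(L[6]=4,C[5]=8) = 8; D[6]=8 ok
step 7: need C[6]=5 = 5; D[7]=5 ok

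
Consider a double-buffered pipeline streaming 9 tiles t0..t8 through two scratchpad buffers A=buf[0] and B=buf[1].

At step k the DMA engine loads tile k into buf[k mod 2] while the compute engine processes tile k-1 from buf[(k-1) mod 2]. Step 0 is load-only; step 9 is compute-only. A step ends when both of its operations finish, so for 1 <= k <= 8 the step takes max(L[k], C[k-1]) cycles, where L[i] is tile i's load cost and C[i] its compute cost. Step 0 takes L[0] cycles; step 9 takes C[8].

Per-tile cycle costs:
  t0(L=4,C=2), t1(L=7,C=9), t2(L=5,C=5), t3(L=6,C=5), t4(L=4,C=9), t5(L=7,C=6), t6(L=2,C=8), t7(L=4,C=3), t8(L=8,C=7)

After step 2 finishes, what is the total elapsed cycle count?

end_cycle[2] = 20

  0. 4=4c; end=4; A:t0 B:-
  1. max(7,2)=7c; end=11; A:t0 B:t1
  2. max(5,9)=9c; end=20; A:t2 B:t1
  3. max(6,5)=6c; end=26; A:t2 B:t3
  4. max(4,5)=5c; end=31; A:t4 B:t3
  5. max(7,9)=9c; end=40; A:t4 B:t5
  6. max(2,6)=6c; end=46; A:t6 B:t5
  7. max(4,8)=8c; end=54; A:t6 B:t7
  8. max(8,3)=8c; end=62; A:t8 B:t7
  9. 7=7c; end=69; A:t8 B:t7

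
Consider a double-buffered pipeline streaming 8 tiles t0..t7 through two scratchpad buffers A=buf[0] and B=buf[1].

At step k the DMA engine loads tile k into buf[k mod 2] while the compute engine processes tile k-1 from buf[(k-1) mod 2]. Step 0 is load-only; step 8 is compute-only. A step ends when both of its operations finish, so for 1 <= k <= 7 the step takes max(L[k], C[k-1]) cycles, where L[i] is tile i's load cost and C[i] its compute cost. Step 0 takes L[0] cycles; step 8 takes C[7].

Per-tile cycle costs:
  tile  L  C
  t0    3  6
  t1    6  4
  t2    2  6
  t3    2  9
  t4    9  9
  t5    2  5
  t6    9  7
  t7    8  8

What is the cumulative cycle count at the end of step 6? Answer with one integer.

end_cycle[6] = 46

step 0: L[0]=3 → dur=3, Σ=3 | A=load:t0 B=idle [load-only]
step 1: L[1]=6 C[0]=6 → dur=6, Σ=9 | A=compute:t0 B=load:t1 [tied]
step 2: L[2]=2 C[1]=4 → dur=4, Σ=13 | A=load:t2 B=compute:t1 [compute-bound]
step 3: L[3]=2 C[2]=6 → dur=6, Σ=19 | A=compute:t2 B=load:t3 [compute-bound]
step 4: L[4]=9 C[3]=9 → dur=9, Σ=28 | A=load:t4 B=compute:t3 [tied]
step 5: L[5]=2 C[4]=9 → dur=9, Σ=37 | A=compute:t4 B=load:t5 [compute-bound]
step 6: L[6]=9 C[5]=5 → dur=9, Σ=46 | A=load:t6 B=compute:t5 [load-bound]
step 7: L[7]=8 C[6]=7 → dur=8, Σ=54 | A=compute:t6 B=load:t7 [load-bound]
step 8: C[7]=8 → dur=8, Σ=62 | A=idle B=compute:t7 [compute-only]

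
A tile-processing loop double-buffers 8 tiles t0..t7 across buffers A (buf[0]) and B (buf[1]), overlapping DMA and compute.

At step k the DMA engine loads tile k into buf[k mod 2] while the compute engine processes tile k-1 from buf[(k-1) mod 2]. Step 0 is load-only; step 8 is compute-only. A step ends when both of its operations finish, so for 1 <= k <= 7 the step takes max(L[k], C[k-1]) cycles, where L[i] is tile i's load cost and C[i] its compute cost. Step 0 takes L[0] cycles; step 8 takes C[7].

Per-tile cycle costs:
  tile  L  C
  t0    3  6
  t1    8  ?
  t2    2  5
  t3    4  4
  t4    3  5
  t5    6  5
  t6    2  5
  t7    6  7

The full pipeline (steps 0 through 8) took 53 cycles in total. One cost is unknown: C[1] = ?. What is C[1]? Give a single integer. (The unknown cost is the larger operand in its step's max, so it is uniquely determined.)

step 0 → dur = L[0]=3 = 3
step 1 → dur = max(L[1]=8, C[0]=6) = 8
step 2 → dur = max(L[2]=2, C[1]=?) = C[1]  (unknown; binding)
step 3 → dur = max(L[3]=4, C[2]=5) = 5
step 4 → dur = max(L[4]=3, C[3]=4) = 4
step 5 → dur = max(L[5]=6, C[4]=5) = 6
step 6 → dur = max(L[6]=2, C[5]=5) = 5
step 7 → dur = max(L[7]=6, C[6]=5) = 6
step 8 → dur = C[7]=7 = 7
sum of known step durations = 44
dur[2] = total - known = 53 - 44 = 9
C[1] is the binding max in step 2, so C[1] = dur[2] = 9

C[1] = 9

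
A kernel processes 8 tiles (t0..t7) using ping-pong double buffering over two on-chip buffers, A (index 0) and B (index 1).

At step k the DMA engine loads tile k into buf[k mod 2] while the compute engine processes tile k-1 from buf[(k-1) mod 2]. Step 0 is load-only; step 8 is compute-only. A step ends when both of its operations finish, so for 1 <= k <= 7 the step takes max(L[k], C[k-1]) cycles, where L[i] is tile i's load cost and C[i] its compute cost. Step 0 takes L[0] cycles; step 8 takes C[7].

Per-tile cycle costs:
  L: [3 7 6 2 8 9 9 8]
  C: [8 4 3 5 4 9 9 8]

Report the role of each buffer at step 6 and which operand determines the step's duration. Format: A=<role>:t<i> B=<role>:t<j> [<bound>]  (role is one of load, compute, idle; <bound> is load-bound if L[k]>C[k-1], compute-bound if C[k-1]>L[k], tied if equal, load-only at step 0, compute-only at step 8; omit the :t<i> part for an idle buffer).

step 6: A=load:t6 B=compute:t5 [tied]

step 0: L[0]=3 → dur=3, Σ=3 | A=load:t0 B=idle [load-only]
step 1: L[1]=7 C[0]=8 → dur=8, Σ=11 | A=compute:t0 B=load:t1 [compute-bound]
step 2: L[2]=6 C[1]=4 → dur=6, Σ=17 | A=load:t2 B=compute:t1 [load-bound]
step 3: L[3]=2 C[2]=3 → dur=3, Σ=20 | A=compute:t2 B=load:t3 [compute-bound]
step 4: L[4]=8 C[3]=5 → dur=8, Σ=28 | A=load:t4 B=compute:t3 [load-bound]
step 5: L[5]=9 C[4]=4 → dur=9, Σ=37 | A=compute:t4 B=load:t5 [load-bound]
step 6: L[6]=9 C[5]=9 → dur=9, Σ=46 | A=load:t6 B=compute:t5 [tied]
step 7: L[7]=8 C[6]=9 → dur=9, Σ=55 | A=compute:t6 B=load:t7 [compute-bound]
step 8: C[7]=8 → dur=8, Σ=63 | A=idle B=compute:t7 [compute-only]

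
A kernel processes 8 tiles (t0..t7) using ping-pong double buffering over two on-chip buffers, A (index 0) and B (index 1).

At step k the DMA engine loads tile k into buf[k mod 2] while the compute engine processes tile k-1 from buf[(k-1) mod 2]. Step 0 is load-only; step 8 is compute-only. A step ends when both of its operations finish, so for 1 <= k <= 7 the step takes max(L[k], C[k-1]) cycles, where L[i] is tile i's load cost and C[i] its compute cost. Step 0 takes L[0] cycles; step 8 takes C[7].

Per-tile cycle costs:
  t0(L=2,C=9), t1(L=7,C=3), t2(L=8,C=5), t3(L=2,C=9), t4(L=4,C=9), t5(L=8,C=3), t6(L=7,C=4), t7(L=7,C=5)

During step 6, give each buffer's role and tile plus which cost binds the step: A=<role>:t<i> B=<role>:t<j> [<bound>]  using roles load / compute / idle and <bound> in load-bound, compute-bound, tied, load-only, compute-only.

[0] DMA t0→A (2c) ∥ CU idle ⇒ 2c, clock 2
[1] DMA t1→B (7c) ∥ CU A:t0 (9c) ⇒ 9c, clock 11
[2] DMA t2→A (8c) ∥ CU B:t1 (3c) ⇒ 8c, clock 19
[3] DMA t3→B (2c) ∥ CU A:t2 (5c) ⇒ 5c, clock 24
[4] DMA t4→A (4c) ∥ CU B:t3 (9c) ⇒ 9c, clock 33
[5] DMA t5→B (8c) ∥ CU A:t4 (9c) ⇒ 9c, clock 42
[6] DMA t6→A (7c) ∥ CU B:t5 (3c) ⇒ 7c, clock 49
[7] DMA t7→B (7c) ∥ CU A:t6 (4c) ⇒ 7c, clock 56
[8] DMA idle ∥ CU B:t7 (5c) ⇒ 5c, clock 61

step 6: A=load:t6 B=compute:t5 [load-bound]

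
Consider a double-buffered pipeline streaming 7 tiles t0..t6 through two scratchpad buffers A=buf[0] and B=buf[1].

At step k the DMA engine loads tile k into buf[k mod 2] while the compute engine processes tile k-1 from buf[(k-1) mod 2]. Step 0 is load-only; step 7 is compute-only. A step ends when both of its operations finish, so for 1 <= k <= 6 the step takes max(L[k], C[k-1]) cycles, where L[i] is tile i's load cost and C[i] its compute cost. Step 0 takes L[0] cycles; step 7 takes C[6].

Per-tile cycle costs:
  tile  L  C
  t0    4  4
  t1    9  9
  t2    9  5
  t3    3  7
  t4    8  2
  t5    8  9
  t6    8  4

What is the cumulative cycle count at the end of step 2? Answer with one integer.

end_cycle[2] = 22

  0. 4=4c; end=4; A:t0 B:-
  1. max(9,4)=9c; end=13; A:t0 B:t1
  2. max(9,9)=9c; end=22; A:t2 B:t1
  3. max(3,5)=5c; end=27; A:t2 B:t3
  4. max(8,7)=8c; end=35; A:t4 B:t3
  5. max(8,2)=8c; end=43; A:t4 B:t5
  6. max(8,9)=9c; end=52; A:t6 B:t5
  7. 4=4c; end=56; A:t6 B:t5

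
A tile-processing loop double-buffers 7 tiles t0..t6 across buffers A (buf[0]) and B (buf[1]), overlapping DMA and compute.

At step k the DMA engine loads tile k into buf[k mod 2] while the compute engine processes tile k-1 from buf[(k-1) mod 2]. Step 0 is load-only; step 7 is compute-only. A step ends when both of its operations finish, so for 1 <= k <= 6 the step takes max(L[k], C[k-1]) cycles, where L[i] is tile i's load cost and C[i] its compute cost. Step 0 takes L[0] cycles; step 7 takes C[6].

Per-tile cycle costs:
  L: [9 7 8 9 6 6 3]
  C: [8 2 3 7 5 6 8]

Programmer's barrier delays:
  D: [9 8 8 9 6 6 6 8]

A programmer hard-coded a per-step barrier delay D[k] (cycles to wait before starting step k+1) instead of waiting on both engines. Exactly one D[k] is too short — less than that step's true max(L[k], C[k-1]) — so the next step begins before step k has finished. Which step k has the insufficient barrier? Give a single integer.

hazard at step 4

k=0 barrier L[0]=9→9c, D[0]=9 ok
k=1 barrier max(L[1]=7,C[0]=8)→8c, D[1]=8 ok
k=2 barrier max(L[2]=8,C[1]=2)→8c, D[2]=8 ok
k=3 barrier max(L[3]=9,C[2]=3)→9c, D[3]=9 ok
k=4 barrier max(L[4]=6,C[3]=7)→7c, D[4]=6 SHORT
k=5 barrier max(L[5]=6,C[4]=5)→6c, D[5]=6 ok
k=6 barrier max(L[6]=3,C[5]=6)→6c, D[6]=6 ok
k=7 barrier C[6]=8→8c, D[7]=8 ok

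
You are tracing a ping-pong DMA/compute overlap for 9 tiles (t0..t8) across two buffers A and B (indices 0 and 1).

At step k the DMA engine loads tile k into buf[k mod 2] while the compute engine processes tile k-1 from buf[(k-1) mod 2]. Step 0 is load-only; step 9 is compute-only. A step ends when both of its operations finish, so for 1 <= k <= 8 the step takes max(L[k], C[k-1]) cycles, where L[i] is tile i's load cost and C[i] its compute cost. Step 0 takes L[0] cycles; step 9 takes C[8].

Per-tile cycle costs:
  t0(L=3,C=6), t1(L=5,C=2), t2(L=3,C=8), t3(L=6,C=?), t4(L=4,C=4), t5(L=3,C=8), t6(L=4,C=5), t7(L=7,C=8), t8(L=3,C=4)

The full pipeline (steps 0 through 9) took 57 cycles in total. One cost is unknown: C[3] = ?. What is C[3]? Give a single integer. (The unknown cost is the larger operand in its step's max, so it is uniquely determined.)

step 0 = dur = L[0]=3 = 3
step 1 = dur = max(L[1]=5, C[0]=6) = 6
step 2 = dur = max(L[2]=3, C[1]=2) = 3
step 3 = dur = max(L[3]=6, C[2]=8) = 8
step 4 = dur = max(L[4]=4, C[3]=?) = C[3]  (unknown; binding)
step 5 = dur = max(L[5]=3, C[4]=4) = 4
step 6 = dur = max(L[6]=4, C[5]=8) = 8
step 7 = dur = max(L[7]=7, C[6]=5) = 7
step 8 = dur = max(L[8]=3, C[7]=8) = 8
step 9 = dur = C[8]=4 = 4
sum of known step durations = 51
dur[4] = total - known = 57 - 51 = 6
C[3] is the binding max in step 4, so C[3] = dur[4] = 6

C[3] = 6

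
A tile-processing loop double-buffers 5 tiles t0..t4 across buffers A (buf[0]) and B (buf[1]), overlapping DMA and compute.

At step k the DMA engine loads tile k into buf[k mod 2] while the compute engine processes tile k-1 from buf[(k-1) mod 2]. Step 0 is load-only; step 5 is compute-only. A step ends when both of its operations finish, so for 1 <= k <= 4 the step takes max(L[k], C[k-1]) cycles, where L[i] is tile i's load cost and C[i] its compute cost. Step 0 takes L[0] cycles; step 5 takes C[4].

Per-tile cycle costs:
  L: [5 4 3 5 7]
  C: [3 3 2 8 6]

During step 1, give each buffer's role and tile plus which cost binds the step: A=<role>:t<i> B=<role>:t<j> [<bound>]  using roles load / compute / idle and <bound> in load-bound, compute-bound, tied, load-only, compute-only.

step 0: L[0]=5 → dur=5, Σ=5 | A=load:t0 B=idle [load-only]
step 1: L[1]=4 C[0]=3 → dur=4, Σ=9 | A=compute:t0 B=load:t1 [load-bound]
step 2: L[2]=3 C[1]=3 → dur=3, Σ=12 | A=load:t2 B=compute:t1 [tied]
step 3: L[3]=5 C[2]=2 → dur=5, Σ=17 | A=compute:t2 B=load:t3 [load-bound]
step 4: L[4]=7 C[3]=8 → dur=8, Σ=25 | A=load:t4 B=compute:t3 [compute-bound]
step 5: C[4]=6 → dur=6, Σ=31 | A=compute:t4 B=idle [compute-only]

step 1: A=compute:t0 B=load:t1 [load-bound]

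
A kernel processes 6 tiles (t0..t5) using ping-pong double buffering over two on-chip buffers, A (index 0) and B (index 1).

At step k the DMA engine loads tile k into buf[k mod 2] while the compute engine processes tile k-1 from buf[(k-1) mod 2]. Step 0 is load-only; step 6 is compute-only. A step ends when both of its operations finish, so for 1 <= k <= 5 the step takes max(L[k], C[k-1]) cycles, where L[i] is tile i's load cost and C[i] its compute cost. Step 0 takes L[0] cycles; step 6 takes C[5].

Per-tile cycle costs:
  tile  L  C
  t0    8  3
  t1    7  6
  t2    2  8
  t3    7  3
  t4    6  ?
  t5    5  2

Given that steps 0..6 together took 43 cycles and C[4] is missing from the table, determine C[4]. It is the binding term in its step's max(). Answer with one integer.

step 0 | dur = L[0]=8 = 8
step 1 | dur = max(L[1]=7, C[0]=3) = 7
step 2 | dur = max(L[2]=2, C[1]=6) = 6
step 3 | dur = max(L[3]=7, C[2]=8) = 8
step 4 | dur = max(L[4]=6, C[3]=3) = 6
step 5 | dur = max(L[5]=5, C[4]=?) = C[4]  (unknown; binding)
step 6 | dur = C[5]=2 = 2
sum of known step durations = 37
dur[5] = total - known = 43 - 37 = 6
C[4] is the binding max in step 5, so C[4] = dur[5] = 6

C[4] = 6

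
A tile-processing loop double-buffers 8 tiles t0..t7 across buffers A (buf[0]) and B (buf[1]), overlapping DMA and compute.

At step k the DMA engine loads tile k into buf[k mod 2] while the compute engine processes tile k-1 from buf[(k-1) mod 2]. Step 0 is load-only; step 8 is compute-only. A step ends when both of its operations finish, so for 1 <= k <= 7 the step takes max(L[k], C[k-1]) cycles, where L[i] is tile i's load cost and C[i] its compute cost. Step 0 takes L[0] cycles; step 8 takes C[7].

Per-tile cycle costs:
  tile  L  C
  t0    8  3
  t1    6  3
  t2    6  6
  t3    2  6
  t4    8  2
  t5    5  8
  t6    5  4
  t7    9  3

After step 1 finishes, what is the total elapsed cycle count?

end_cycle[1] = 14

step 0: L[0]=8 → dur=8, Σ=8 | A=load:t0 B=idle [load-only]
step 1: L[1]=6 C[0]=3 → dur=6, Σ=14 | A=compute:t0 B=load:t1 [load-bound]
step 2: L[2]=6 C[1]=3 → dur=6, Σ=20 | A=load:t2 B=compute:t1 [load-bound]
step 3: L[3]=2 C[2]=6 → dur=6, Σ=26 | A=compute:t2 B=load:t3 [compute-bound]
step 4: L[4]=8 C[3]=6 → dur=8, Σ=34 | A=load:t4 B=compute:t3 [load-bound]
step 5: L[5]=5 C[4]=2 → dur=5, Σ=39 | A=compute:t4 B=load:t5 [load-bound]
step 6: L[6]=5 C[5]=8 → dur=8, Σ=47 | A=load:t6 B=compute:t5 [compute-bound]
step 7: L[7]=9 C[6]=4 → dur=9, Σ=56 | A=compute:t6 B=load:t7 [load-bound]
step 8: C[7]=3 → dur=3, Σ=59 | A=idle B=compute:t7 [compute-only]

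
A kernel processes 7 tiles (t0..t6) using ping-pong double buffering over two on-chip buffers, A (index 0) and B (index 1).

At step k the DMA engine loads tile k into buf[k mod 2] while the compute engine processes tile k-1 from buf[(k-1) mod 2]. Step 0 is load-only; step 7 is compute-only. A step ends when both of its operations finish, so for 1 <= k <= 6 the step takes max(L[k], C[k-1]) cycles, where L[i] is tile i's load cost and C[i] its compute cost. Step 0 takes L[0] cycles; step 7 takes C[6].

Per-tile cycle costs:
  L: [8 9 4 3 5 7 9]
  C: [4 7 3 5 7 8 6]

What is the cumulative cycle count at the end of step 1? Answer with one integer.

end_cycle[1] = 17

k=0 load=t0/8c comp=- wait=8 total=8
k=1 load=t1/9c comp=t0/4c wait=9 total=17
k=2 load=t2/4c comp=t1/7c wait=7 total=24
k=3 load=t3/3c comp=t2/3c wait=3 total=27
k=4 load=t4/5c comp=t3/5c wait=5 total=32
k=5 load=t5/7c comp=t4/7c wait=7 total=39
k=6 load=t6/9c comp=t5/8c wait=9 total=48
k=7 load=- comp=t6/6c wait=6 total=54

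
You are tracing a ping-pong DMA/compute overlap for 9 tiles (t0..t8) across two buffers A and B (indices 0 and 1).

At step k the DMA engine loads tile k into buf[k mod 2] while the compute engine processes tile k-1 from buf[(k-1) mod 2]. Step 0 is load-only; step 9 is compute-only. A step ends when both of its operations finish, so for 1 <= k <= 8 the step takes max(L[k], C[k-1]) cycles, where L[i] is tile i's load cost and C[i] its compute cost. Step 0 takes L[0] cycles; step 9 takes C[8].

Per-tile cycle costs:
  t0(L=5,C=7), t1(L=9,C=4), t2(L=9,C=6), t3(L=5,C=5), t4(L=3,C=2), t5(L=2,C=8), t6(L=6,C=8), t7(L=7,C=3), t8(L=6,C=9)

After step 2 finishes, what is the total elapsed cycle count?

step 0: L[0]=5 → dur=5, Σ=5 | A=load:t0 B=idle [load-only]
step 1: L[1]=9 C[0]=7 → dur=9, Σ=14 | A=compute:t0 B=load:t1 [load-bound]
step 2: L[2]=9 C[1]=4 → dur=9, Σ=23 | A=load:t2 B=compute:t1 [load-bound]
step 3: L[3]=5 C[2]=6 → dur=6, Σ=29 | A=compute:t2 B=load:t3 [compute-bound]
step 4: L[4]=3 C[3]=5 → dur=5, Σ=34 | A=load:t4 B=compute:t3 [compute-bound]
step 5: L[5]=2 C[4]=2 → dur=2, Σ=36 | A=compute:t4 B=load:t5 [tied]
step 6: L[6]=6 C[5]=8 → dur=8, Σ=44 | A=load:t6 B=compute:t5 [compute-bound]
step 7: L[7]=7 C[6]=8 → dur=8, Σ=52 | A=compute:t6 B=load:t7 [compute-bound]
step 8: L[8]=6 C[7]=3 → dur=6, Σ=58 | A=load:t8 B=compute:t7 [load-bound]
step 9: C[8]=9 → dur=9, Σ=67 | A=compute:t8 B=idle [compute-only]

end_cycle[2] = 23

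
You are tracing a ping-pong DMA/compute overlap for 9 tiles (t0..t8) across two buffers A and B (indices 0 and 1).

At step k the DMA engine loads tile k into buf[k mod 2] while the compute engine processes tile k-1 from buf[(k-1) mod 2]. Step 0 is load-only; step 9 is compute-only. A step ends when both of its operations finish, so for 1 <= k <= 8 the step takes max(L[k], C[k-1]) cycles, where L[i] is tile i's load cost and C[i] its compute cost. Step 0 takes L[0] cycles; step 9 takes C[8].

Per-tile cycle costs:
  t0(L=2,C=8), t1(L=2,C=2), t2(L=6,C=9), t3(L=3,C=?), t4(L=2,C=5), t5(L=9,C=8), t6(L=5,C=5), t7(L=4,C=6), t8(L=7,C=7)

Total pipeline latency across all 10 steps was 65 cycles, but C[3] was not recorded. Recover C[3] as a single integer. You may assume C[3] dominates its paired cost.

step 0: dur = L[0]=2 = 2
step 1: dur = max(L[1]=2, C[0]=8) = 8
step 2: dur = max(L[2]=6, C[1]=2) = 6
step 3: dur = max(L[3]=3, C[2]=9) = 9
step 4: dur = max(L[4]=2, C[3]=?) = C[3]  (unknown; binding)
step 5: dur = max(L[5]=9, C[4]=5) = 9
step 6: dur = max(L[6]=5, C[5]=8) = 8
step 7: dur = max(L[7]=4, C[6]=5) = 5
step 8: dur = max(L[8]=7, C[7]=6) = 7
step 9: dur = C[8]=7 = 7
sum of known step durations = 61
dur[4] = total - known = 65 - 61 = 4
C[3] is the binding max in step 4, so C[3] = dur[4] = 4

C[3] = 4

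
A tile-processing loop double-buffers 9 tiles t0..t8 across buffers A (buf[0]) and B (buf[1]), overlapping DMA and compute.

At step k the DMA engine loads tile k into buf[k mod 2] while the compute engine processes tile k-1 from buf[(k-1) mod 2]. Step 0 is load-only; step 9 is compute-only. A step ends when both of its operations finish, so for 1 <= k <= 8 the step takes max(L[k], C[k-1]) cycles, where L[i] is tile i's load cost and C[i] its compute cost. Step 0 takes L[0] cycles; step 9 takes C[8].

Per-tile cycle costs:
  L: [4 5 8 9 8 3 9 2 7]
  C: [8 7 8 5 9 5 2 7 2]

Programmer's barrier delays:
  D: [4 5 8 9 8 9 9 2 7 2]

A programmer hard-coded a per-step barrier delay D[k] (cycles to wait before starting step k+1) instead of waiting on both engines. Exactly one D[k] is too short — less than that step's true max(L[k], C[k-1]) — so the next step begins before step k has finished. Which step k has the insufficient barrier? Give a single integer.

[0] required=L[0]=4=4 vs D=4 ok
[1] required=max(L[1]=5,C[0]=8)=8 vs D=5 SHORT
[2] required=max(L[2]=8,C[1]=7)=8 vs D=8 ok
[3] required=max(L[3]=9,C[2]=8)=9 vs D=9 ok
[4] required=max(L[4]=8,C[3]=5)=8 vs D=8 ok
[5] required=max(L[5]=3,C[4]=9)=9 vs D=9 ok
[6] required=max(L[6]=9,C[5]=5)=9 vs D=9 ok
[7] required=max(L[7]=2,C[6]=2)=2 vs D=2 ok
[8] required=max(L[8]=7,C[7]=7)=7 vs D=7 ok
[9] required=C[8]=2=2 vs D=2 ok

hazard at step 1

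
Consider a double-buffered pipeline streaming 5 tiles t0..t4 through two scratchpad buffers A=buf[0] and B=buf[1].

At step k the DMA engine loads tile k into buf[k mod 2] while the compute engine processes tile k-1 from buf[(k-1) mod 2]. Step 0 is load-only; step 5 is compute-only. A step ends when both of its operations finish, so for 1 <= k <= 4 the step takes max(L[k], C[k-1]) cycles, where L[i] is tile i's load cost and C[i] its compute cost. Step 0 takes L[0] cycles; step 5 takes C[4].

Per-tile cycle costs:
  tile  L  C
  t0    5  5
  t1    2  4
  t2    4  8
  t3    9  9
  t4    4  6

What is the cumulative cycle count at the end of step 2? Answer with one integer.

end_cycle[2] = 14

  0. 5=5c; end=5; A:t0 B:-
  1. max(2,5)=5c; end=10; A:t0 B:t1
  2. max(4,4)=4c; end=14; A:t2 B:t1
  3. max(9,8)=9c; end=23; A:t2 B:t3
  4. max(4,9)=9c; end=32; A:t4 B:t3
  5. 6=6c; end=38; A:t4 B:t3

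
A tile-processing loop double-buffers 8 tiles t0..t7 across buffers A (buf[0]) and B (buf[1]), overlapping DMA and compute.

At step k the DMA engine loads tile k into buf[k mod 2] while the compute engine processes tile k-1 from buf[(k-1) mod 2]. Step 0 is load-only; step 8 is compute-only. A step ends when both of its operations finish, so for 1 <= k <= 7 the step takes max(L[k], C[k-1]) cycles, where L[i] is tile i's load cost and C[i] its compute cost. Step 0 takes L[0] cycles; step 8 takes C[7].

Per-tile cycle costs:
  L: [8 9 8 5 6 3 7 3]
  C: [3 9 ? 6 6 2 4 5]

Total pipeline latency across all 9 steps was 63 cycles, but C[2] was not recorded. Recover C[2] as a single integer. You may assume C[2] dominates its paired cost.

step 0 | dur = L[0]=8 = 8
step 1 | dur = max(L[1]=9, C[0]=3) = 9
step 2 | dur = max(L[2]=8, C[1]=9) = 9
step 3 | dur = max(L[3]=5, C[2]=?) = C[2]  (unknown; binding)
step 4 | dur = max(L[4]=6, C[3]=6) = 6
step 5 | dur = max(L[5]=3, C[4]=6) = 6
step 6 | dur = max(L[6]=7, C[5]=2) = 7
step 7 | dur = max(L[7]=3, C[6]=4) = 4
step 8 | dur = C[7]=5 = 5
sum of known step durations = 54
dur[3] = total - known = 63 - 54 = 9
C[2] is the binding max in step 3, so C[2] = dur[3] = 9

C[2] = 9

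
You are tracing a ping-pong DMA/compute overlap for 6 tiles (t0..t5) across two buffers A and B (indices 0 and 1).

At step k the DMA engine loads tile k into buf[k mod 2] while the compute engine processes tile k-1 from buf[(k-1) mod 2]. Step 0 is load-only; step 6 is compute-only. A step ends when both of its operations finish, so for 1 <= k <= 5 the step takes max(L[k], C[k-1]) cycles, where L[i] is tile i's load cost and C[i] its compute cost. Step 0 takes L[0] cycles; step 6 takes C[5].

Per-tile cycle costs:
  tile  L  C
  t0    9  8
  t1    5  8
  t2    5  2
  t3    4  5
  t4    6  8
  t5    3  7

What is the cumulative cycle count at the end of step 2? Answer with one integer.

end_cycle[2] = 25

  0. 9=9c; end=9; A:t0 B:-
  1. max(5,8)=8c; end=17; A:t0 B:t1
  2. max(5,8)=8c; end=25; A:t2 B:t1
  3. max(4,2)=4c; end=29; A:t2 B:t3
  4. max(6,5)=6c; end=35; A:t4 B:t3
  5. max(3,8)=8c; end=43; A:t4 B:t5
  6. 7=7c; end=50; A:t4 B:t5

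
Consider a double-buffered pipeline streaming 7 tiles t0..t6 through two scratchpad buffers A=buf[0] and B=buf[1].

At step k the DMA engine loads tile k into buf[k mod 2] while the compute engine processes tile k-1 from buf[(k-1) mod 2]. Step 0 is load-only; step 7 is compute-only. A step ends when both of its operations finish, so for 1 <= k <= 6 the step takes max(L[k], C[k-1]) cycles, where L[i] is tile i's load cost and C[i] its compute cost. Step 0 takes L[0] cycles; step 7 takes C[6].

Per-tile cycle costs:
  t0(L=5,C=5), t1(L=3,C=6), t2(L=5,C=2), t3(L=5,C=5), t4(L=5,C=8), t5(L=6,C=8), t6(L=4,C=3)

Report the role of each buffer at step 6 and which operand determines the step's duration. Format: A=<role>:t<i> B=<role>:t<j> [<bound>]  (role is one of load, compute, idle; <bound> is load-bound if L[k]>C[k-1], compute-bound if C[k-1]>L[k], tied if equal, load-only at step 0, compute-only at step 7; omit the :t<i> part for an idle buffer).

k=0 load=t0/5c comp=- wait=5 total=5
k=1 load=t1/3c comp=t0/5c wait=5 total=10
k=2 load=t2/5c comp=t1/6c wait=6 total=16
k=3 load=t3/5c comp=t2/2c wait=5 total=21
k=4 load=t4/5c comp=t3/5c wait=5 total=26
k=5 load=t5/6c comp=t4/8c wait=8 total=34
k=6 load=t6/4c comp=t5/8c wait=8 total=42
k=7 load=- comp=t6/3c wait=3 total=45

step 6: A=load:t6 B=compute:t5 [compute-bound]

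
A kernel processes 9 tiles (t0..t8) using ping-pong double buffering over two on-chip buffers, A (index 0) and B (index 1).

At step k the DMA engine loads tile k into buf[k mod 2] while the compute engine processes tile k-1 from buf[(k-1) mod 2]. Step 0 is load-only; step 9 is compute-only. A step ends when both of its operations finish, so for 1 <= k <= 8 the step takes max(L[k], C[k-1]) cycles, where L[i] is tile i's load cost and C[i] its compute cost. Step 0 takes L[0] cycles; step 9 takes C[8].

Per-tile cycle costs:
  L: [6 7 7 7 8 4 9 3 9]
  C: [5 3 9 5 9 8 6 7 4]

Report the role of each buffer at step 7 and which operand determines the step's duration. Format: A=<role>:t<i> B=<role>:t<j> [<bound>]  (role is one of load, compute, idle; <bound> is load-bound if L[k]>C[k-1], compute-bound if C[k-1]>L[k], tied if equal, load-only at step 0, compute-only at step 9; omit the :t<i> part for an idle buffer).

  0. 6=6c; end=6; A:t0 B:-
  1. max(7,5)=7c; end=13; A:t0 B:t1
  2. max(7,3)=7c; end=20; A:t2 B:t1
  3. max(7,9)=9c; end=29; A:t2 B:t3
  4. max(8,5)=8c; end=37; A:t4 B:t3
  5. max(4,9)=9c; end=46; A:t4 B:t5
  6. max(9,8)=9c; end=55; A:t6 B:t5
  7. max(3,6)=6c; end=61; A:t6 B:t7
  8. max(9,7)=9c; end=70; A:t8 B:t7
  9. 4=4c; end=74; A:t8 B:t7

step 7: A=compute:t6 B=load:t7 [compute-bound]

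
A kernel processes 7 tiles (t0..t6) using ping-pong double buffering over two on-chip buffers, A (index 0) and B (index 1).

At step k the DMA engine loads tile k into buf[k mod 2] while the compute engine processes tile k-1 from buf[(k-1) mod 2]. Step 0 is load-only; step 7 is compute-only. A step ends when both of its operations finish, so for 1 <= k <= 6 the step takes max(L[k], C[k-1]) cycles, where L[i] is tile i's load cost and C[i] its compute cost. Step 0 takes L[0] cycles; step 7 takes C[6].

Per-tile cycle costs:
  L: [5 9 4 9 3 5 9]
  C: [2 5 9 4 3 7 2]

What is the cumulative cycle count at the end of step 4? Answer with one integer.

[0] DMA t0→A (5c) ∥ CU idle ⇒ 5c, clock 5
[1] DMA t1→B (9c) ∥ CU A:t0 (2c) ⇒ 9c, clock 14
[2] DMA t2→A (4c) ∥ CU B:t1 (5c) ⇒ 5c, clock 19
[3] DMA t3→B (9c) ∥ CU A:t2 (9c) ⇒ 9c, clock 28
[4] DMA t4→A (3c) ∥ CU B:t3 (4c) ⇒ 4c, clock 32
[5] DMA t5→B (5c) ∥ CU A:t4 (3c) ⇒ 5c, clock 37
[6] DMA t6→A (9c) ∥ CU B:t5 (7c) ⇒ 9c, clock 46
[7] DMA idle ∥ CU A:t6 (2c) ⇒ 2c, clock 48

end_cycle[4] = 32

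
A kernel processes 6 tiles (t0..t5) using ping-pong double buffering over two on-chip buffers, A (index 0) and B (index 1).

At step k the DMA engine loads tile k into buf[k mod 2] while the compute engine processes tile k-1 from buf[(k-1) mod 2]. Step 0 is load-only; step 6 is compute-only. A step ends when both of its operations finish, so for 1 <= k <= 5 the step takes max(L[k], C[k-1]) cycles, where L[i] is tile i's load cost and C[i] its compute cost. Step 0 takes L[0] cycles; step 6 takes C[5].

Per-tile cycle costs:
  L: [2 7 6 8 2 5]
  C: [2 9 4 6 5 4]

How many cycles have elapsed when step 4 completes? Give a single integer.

end_cycle[4] = 32

[0] DMA t0→A (2c) ∥ CU idle ⇒ 2c, clock 2
[1] DMA t1→B (7c) ∥ CU A:t0 (2c) ⇒ 7c, clock 9
[2] DMA t2→A (6c) ∥ CU B:t1 (9c) ⇒ 9c, clock 18
[3] DMA t3→B (8c) ∥ CU A:t2 (4c) ⇒ 8c, clock 26
[4] DMA t4→A (2c) ∥ CU B:t3 (6c) ⇒ 6c, clock 32
[5] DMA t5→B (5c) ∥ CU A:t4 (5c) ⇒ 5c, clock 37
[6] DMA idle ∥ CU B:t5 (4c) ⇒ 4c, clock 41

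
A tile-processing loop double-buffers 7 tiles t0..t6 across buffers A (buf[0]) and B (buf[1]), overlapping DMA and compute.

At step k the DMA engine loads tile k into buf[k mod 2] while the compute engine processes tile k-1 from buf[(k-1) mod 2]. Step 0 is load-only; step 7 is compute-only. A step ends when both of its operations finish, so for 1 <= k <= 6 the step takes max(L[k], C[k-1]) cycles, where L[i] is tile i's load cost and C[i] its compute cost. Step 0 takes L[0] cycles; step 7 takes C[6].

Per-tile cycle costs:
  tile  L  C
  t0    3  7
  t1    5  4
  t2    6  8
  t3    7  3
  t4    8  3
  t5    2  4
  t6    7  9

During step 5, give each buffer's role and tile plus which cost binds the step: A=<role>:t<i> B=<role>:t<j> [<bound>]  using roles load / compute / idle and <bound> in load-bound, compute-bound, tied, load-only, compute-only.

step 5: A=compute:t4 B=load:t5 [compute-bound]

k=0 load=t0/3c comp=- wait=3 total=3
k=1 load=t1/5c comp=t0/7c wait=7 total=10
k=2 load=t2/6c comp=t1/4c wait=6 total=16
k=3 load=t3/7c comp=t2/8c wait=8 total=24
k=4 load=t4/8c comp=t3/3c wait=8 total=32
k=5 load=t5/2c comp=t4/3c wait=3 total=35
k=6 load=t6/7c comp=t5/4c wait=7 total=42
k=7 load=- comp=t6/9c wait=9 total=51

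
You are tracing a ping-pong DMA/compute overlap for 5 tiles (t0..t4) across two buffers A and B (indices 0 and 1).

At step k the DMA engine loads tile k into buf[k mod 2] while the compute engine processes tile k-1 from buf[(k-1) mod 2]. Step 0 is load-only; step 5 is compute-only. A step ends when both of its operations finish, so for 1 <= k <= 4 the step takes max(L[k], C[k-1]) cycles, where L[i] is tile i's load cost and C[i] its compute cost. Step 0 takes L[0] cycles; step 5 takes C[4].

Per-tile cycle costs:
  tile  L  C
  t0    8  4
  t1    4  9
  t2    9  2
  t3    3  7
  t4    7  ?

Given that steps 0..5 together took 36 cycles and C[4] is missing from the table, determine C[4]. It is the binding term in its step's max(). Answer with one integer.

step 0: dur = L[0]=8 = 8
step 1: dur = max(L[1]=4, C[0]=4) = 4
step 2: dur = max(L[2]=9, C[1]=9) = 9
step 3: dur = max(L[3]=3, C[2]=2) = 3
step 4: dur = max(L[4]=7, C[3]=7) = 7
step 5: dur = C[4]=? = C[4]  (unknown; binding)
sum of known step durations = 31
dur[5] = total - known = 36 - 31 = 5
C[4] is the binding max in step 5, so C[4] = dur[5] = 5

C[4] = 5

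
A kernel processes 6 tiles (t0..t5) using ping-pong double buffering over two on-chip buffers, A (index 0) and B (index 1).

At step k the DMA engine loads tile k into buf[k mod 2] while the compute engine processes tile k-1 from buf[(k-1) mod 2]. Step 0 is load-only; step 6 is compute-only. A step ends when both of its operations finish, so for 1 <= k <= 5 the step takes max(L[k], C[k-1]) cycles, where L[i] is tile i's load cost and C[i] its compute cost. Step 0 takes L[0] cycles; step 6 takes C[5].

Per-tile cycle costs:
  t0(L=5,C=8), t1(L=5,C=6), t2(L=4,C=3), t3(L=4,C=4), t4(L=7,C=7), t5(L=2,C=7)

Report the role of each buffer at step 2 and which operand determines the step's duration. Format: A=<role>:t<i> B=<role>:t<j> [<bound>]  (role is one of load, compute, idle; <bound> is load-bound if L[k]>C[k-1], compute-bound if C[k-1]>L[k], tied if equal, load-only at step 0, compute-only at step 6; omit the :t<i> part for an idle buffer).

step 2: A=load:t2 B=compute:t1 [compute-bound]

[0] DMA t0→A (5c) ∥ CU idle ⇒ 5c, clock 5
[1] DMA t1→B (5c) ∥ CU A:t0 (8c) ⇒ 8c, clock 13
[2] DMA t2→A (4c) ∥ CU B:t1 (6c) ⇒ 6c, clock 19
[3] DMA t3→B (4c) ∥ CU A:t2 (3c) ⇒ 4c, clock 23
[4] DMA t4→A (7c) ∥ CU B:t3 (4c) ⇒ 7c, clock 30
[5] DMA t5→B (2c) ∥ CU A:t4 (7c) ⇒ 7c, clock 37
[6] DMA idle ∥ CU B:t5 (7c) ⇒ 7c, clock 44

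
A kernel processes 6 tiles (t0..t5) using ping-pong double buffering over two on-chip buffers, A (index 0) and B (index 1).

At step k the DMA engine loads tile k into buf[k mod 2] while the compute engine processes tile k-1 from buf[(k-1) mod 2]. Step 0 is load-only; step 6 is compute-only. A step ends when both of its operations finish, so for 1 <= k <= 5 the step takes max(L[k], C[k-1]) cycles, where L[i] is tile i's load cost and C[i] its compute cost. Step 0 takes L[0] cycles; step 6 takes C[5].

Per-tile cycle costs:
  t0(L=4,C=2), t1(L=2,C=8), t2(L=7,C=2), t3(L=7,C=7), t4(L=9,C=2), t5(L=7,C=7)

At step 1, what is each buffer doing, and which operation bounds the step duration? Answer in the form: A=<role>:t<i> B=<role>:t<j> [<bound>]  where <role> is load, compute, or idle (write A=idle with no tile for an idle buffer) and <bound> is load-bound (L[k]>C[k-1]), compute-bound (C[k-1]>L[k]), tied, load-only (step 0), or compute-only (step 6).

step 1: A=compute:t0 B=load:t1 [tied]

  0. 4=4c; end=4; A:t0 B:-
  1. max(2,2)=2c; end=6; A:t0 B:t1
  2. max(7,8)=8c; end=14; A:t2 B:t1
  3. max(7,2)=7c; end=21; A:t2 B:t3
  4. max(9,7)=9c; end=30; A:t4 B:t3
  5. max(7,2)=7c; end=37; A:t4 B:t5
  6. 7=7c; end=44; A:t4 B:t5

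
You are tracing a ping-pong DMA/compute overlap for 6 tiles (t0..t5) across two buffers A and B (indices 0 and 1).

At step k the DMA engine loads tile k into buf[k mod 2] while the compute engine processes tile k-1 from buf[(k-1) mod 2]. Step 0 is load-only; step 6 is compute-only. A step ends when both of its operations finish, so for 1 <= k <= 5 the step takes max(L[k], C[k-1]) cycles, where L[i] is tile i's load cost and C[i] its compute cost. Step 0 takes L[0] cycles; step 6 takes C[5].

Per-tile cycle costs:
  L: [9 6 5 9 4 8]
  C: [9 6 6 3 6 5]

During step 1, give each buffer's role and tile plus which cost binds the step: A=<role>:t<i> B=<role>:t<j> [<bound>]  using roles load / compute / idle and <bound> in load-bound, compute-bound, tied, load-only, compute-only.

step 0: L[0]=9 → dur=9, Σ=9 | A=load:t0 B=idle [load-only]
step 1: L[1]=6 C[0]=9 → dur=9, Σ=18 | A=compute:t0 B=load:t1 [compute-bound]
step 2: L[2]=5 C[1]=6 → dur=6, Σ=24 | A=load:t2 B=compute:t1 [compute-bound]
step 3: L[3]=9 C[2]=6 → dur=9, Σ=33 | A=compute:t2 B=load:t3 [load-bound]
step 4: L[4]=4 C[3]=3 → dur=4, Σ=37 | A=load:t4 B=compute:t3 [load-bound]
step 5: L[5]=8 C[4]=6 → dur=8, Σ=45 | A=compute:t4 B=load:t5 [load-bound]
step 6: C[5]=5 → dur=5, Σ=50 | A=idle B=compute:t5 [compute-only]

step 1: A=compute:t0 B=load:t1 [compute-bound]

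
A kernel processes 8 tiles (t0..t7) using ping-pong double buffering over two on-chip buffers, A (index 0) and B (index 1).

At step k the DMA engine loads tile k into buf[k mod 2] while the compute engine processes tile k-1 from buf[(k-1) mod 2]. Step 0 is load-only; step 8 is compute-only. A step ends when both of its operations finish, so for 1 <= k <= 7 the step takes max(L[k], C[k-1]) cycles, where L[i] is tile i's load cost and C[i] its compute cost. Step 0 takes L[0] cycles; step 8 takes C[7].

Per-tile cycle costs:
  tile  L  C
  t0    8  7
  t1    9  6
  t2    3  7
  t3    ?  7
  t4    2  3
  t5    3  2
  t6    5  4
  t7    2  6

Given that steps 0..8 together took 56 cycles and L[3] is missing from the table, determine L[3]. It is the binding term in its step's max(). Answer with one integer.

step 0: dur = L[0]=8 = 8
step 1: dur = max(L[1]=9, C[0]=7) = 9
step 2: dur = max(L[2]=3, C[1]=6) = 6
step 3: dur = max(L[3]=?, C[2]=7) = L[3]  (unknown; binding)
step 4: dur = max(L[4]=2, C[3]=7) = 7
step 5: dur = max(L[5]=3, C[4]=3) = 3
step 6: dur = max(L[6]=5, C[5]=2) = 5
step 7: dur = max(L[7]=2, C[6]=4) = 4
step 8: dur = C[7]=6 = 6
sum of known step durations = 48
dur[3] = total - known = 56 - 48 = 8
L[3] is the binding max in step 3, so L[3] = dur[3] = 8

L[3] = 8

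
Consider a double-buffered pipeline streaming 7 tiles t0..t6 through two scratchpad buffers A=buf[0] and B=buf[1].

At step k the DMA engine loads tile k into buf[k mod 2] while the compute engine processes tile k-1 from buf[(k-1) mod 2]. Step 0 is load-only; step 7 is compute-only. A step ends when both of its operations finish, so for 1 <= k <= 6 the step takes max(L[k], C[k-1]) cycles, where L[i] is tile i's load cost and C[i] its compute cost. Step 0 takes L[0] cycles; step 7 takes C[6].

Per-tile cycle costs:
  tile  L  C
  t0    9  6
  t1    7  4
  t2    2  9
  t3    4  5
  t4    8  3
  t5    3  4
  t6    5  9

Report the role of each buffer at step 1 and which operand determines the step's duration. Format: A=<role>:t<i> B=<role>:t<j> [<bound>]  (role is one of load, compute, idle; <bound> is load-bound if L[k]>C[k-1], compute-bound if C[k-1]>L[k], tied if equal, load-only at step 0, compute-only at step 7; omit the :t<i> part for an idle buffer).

step 0: L[0]=9 → dur=9, Σ=9 | A=load:t0 B=idle [load-only]
step 1: L[1]=7 C[0]=6 → dur=7, Σ=16 | A=compute:t0 B=load:t1 [load-bound]
step 2: L[2]=2 C[1]=4 → dur=4, Σ=20 | A=load:t2 B=compute:t1 [compute-bound]
step 3: L[3]=4 C[2]=9 → dur=9, Σ=29 | A=compute:t2 B=load:t3 [compute-bound]
step 4: L[4]=8 C[3]=5 → dur=8, Σ=37 | A=load:t4 B=compute:t3 [load-bound]
step 5: L[5]=3 C[4]=3 → dur=3, Σ=40 | A=compute:t4 B=load:t5 [tied]
step 6: L[6]=5 C[5]=4 → dur=5, Σ=45 | A=load:t6 B=compute:t5 [load-bound]
step 7: C[6]=9 → dur=9, Σ=54 | A=compute:t6 B=idle [compute-only]

step 1: A=compute:t0 B=load:t1 [load-bound]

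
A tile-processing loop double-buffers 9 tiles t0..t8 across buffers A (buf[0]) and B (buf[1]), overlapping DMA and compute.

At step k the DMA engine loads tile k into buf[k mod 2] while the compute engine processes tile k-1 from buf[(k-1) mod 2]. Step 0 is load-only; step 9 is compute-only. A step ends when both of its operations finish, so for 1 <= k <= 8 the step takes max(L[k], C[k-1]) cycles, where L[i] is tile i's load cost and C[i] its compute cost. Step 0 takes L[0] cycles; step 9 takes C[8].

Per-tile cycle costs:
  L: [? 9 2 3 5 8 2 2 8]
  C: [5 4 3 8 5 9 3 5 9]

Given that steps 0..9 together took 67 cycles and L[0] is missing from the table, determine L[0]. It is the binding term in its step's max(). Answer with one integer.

step 0: dur = L[0]=? = L[0]  (unknown; binding)
step 1: dur = max(L[1]=9, C[0]=5) = 9
step 2: dur = max(L[2]=2, C[1]=4) = 4
step 3: dur = max(L[3]=3, C[2]=3) = 3
step 4: dur = max(L[4]=5, C[3]=8) = 8
step 5: dur = max(L[5]=8, C[4]=5) = 8
step 6: dur = max(L[6]=2, C[5]=9) = 9
step 7: dur = max(L[7]=2, C[6]=3) = 3
step 8: dur = max(L[8]=8, C[7]=5) = 8
step 9: dur = C[8]=9 = 9
sum of known step durations = 61
dur[0] = total - known = 67 - 61 = 6
L[0] is the binding max in step 0, so L[0] = dur[0] = 6

L[0] = 6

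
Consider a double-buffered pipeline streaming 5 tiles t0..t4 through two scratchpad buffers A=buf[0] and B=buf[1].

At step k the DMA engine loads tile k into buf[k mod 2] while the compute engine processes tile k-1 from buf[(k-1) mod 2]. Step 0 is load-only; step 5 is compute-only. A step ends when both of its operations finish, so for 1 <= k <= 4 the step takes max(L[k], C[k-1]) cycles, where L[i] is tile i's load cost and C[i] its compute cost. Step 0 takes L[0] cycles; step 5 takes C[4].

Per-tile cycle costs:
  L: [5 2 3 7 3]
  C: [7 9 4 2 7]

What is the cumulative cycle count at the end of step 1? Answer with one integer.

step 0: L[0]=5 → dur=5, Σ=5 | A=load:t0 B=idle [load-only]
step 1: L[1]=2 C[0]=7 → dur=7, Σ=12 | A=compute:t0 B=load:t1 [compute-bound]
step 2: L[2]=3 C[1]=9 → dur=9, Σ=21 | A=load:t2 B=compute:t1 [compute-bound]
step 3: L[3]=7 C[2]=4 → dur=7, Σ=28 | A=compute:t2 B=load:t3 [load-bound]
step 4: L[4]=3 C[3]=2 → dur=3, Σ=31 | A=load:t4 B=compute:t3 [load-bound]
step 5: C[4]=7 → dur=7, Σ=38 | A=compute:t4 B=idle [compute-only]

end_cycle[1] = 12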